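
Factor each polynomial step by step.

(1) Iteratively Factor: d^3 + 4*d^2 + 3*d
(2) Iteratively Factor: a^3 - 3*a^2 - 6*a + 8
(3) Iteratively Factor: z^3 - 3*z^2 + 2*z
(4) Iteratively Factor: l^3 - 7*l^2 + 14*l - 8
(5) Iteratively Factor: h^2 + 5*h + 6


(1) = (d)*(d^2 + 4*d + 3) = d*(d + 1)*(d + 3)
(2) = (a - 1)*(a^2 - 2*a - 8) = (a - 4)*(a - 1)*(a + 2)
(3) = (z - 2)*(z^2 - z) = z*(z - 2)*(z - 1)
(4) = (l - 4)*(l^2 - 3*l + 2) = (l - 4)*(l - 2)*(l - 1)
(5) = (h + 3)*(h + 2)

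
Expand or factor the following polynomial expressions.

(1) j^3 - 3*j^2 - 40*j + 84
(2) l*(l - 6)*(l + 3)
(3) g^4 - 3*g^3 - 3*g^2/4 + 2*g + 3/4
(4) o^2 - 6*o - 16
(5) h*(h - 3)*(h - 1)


(1) = (j - 7)*(j - 2)*(j + 6)
(2) = l^3 - 3*l^2 - 18*l
(3) = (g - 3)*(g - 1)*(g + 1/2)^2
(4) = (o - 8)*(o + 2)
(5) = h^3 - 4*h^2 + 3*h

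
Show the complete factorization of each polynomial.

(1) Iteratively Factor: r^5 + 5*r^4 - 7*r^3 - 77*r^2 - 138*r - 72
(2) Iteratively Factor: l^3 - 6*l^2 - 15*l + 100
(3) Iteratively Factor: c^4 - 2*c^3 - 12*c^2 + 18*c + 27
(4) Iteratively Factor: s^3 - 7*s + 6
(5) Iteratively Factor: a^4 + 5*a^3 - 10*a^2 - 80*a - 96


(1) = (r + 2)*(r^4 + 3*r^3 - 13*r^2 - 51*r - 36) = (r + 2)*(r + 3)*(r^3 - 13*r - 12) = (r - 4)*(r + 2)*(r + 3)*(r^2 + 4*r + 3) = (r - 4)*(r + 2)*(r + 3)^2*(r + 1)
(2) = (l + 4)*(l^2 - 10*l + 25) = (l - 5)*(l + 4)*(l - 5)
(3) = (c + 1)*(c^3 - 3*c^2 - 9*c + 27) = (c + 1)*(c + 3)*(c^2 - 6*c + 9) = (c - 3)*(c + 1)*(c + 3)*(c - 3)
(4) = (s + 3)*(s^2 - 3*s + 2) = (s - 1)*(s + 3)*(s - 2)
(5) = (a + 2)*(a^3 + 3*a^2 - 16*a - 48) = (a + 2)*(a + 4)*(a^2 - a - 12) = (a + 2)*(a + 3)*(a + 4)*(a - 4)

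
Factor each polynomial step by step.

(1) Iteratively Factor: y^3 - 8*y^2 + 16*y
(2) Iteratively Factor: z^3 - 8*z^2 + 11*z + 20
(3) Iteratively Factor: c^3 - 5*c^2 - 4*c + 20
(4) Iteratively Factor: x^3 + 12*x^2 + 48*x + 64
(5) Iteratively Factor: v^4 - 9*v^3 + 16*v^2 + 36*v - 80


(1) = (y)*(y^2 - 8*y + 16) = y*(y - 4)*(y - 4)
(2) = (z - 5)*(z^2 - 3*z - 4) = (z - 5)*(z + 1)*(z - 4)
(3) = (c - 5)*(c^2 - 4) = (c - 5)*(c + 2)*(c - 2)
(4) = (x + 4)*(x^2 + 8*x + 16) = (x + 4)^2*(x + 4)
(5) = (v - 4)*(v^3 - 5*v^2 - 4*v + 20) = (v - 4)*(v + 2)*(v^2 - 7*v + 10) = (v - 4)*(v - 2)*(v + 2)*(v - 5)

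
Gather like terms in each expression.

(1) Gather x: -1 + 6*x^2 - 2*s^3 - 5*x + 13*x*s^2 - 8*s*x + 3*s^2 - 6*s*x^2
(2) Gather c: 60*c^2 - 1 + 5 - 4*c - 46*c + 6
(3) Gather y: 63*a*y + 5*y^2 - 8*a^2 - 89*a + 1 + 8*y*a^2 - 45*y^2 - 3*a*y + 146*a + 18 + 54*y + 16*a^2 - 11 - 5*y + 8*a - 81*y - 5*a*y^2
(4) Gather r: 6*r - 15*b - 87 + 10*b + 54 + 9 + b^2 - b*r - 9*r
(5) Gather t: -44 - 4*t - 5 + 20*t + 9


(1) = -2*s^3 + 3*s^2 + x^2*(6 - 6*s) + x*(13*s^2 - 8*s - 5) - 1
(2) = 60*c^2 - 50*c + 10
(3) = 8*a^2 + 65*a + y^2*(-5*a - 40) + y*(8*a^2 + 60*a - 32) + 8
(4) = b^2 - 5*b + r*(-b - 3) - 24
(5) = 16*t - 40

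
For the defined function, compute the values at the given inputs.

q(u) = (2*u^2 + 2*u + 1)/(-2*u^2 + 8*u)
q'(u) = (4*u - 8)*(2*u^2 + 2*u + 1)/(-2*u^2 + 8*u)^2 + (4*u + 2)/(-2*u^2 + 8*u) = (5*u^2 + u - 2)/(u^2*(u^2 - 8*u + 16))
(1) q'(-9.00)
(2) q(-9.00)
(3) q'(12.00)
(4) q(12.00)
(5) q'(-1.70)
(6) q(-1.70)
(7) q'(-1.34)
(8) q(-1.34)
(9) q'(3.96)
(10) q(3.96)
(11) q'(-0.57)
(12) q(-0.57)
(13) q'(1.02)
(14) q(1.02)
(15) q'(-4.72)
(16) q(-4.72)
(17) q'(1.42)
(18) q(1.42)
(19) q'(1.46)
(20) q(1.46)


(1) = 0.03
(2) = -0.62
(3) = 0.08
(4) = -1.63
(5) = 0.11
(6) = -0.17
(7) = 0.11
(8) = -0.13
(9) = 3203.12
(10) = 127.16
(11) = -0.14
(12) = -0.10
(13) = 0.46
(14) = 0.84
(15) = 0.06
(16) = -0.44
(17) = 0.71
(18) = 1.07
(19) = 0.74
(20) = 1.10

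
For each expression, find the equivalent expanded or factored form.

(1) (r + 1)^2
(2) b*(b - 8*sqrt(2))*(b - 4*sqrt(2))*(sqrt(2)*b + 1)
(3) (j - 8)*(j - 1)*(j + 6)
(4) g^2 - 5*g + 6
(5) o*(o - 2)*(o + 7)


(1) = r^2 + 2*r + 1
(2) = sqrt(2)*b^4 - 23*b^3 + 52*sqrt(2)*b^2 + 64*b
(3) = j^3 - 3*j^2 - 46*j + 48
(4) = (g - 3)*(g - 2)
(5) = o^3 + 5*o^2 - 14*o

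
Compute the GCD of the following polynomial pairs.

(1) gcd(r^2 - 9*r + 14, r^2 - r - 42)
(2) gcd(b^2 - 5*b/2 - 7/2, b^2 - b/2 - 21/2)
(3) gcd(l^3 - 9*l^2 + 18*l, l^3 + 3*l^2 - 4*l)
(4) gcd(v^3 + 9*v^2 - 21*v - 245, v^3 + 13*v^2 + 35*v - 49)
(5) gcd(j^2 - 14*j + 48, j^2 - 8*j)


(1) = r - 7
(2) = gcd((b - 7/2)*(b + 1), (b - 7/2)*(b + 3)) = b - 7/2
(3) = l
(4) = v^2 + 14*v + 49
(5) = gcd((j - 8)*(j - 6), j*(j - 8)) = j - 8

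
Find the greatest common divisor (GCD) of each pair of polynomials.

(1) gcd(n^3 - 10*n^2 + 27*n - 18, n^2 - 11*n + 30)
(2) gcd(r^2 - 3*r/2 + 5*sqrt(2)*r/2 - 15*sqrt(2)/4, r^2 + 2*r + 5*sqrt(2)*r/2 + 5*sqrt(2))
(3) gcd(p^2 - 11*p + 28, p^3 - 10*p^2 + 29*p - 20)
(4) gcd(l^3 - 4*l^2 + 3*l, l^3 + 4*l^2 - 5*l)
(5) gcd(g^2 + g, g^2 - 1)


(1) = gcd((n - 6)*(n - 3)*(n - 1), (n - 6)*(n - 5)) = n - 6
(2) = r + 5*sqrt(2)/2
(3) = p - 4
(4) = gcd(l*(l - 3)*(l - 1), l*(l - 1)*(l + 5)) = l^2 - l
(5) = gcd(g*(g + 1), (g - 1)*(g + 1)) = g + 1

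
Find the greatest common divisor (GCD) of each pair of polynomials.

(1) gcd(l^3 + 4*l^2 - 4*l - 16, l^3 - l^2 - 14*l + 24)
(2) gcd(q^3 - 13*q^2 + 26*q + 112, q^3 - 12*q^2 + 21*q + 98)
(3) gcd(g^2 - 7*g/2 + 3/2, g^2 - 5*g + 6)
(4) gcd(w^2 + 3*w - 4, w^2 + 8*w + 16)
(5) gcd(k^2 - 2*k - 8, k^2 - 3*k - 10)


(1) = gcd((l - 2)*(l + 2)*(l + 4), (l - 3)*(l - 2)*(l + 4)) = l^2 + 2*l - 8
(2) = q^2 - 5*q - 14
(3) = g - 3
(4) = w + 4
(5) = k + 2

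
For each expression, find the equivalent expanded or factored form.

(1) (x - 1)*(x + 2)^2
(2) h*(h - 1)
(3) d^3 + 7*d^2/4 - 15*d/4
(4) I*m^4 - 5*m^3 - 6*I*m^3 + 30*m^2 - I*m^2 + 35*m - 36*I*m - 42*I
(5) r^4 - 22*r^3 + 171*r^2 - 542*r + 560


(1) = x^3 + 3*x^2 - 4
(2) = h^2 - h
(3) = d*(d - 5/4)*(d + 3)
(4) = (m - 7)*(m + 1)*(m + 6*I)*(I*m + 1)
(5) = (r - 8)*(r - 7)*(r - 5)*(r - 2)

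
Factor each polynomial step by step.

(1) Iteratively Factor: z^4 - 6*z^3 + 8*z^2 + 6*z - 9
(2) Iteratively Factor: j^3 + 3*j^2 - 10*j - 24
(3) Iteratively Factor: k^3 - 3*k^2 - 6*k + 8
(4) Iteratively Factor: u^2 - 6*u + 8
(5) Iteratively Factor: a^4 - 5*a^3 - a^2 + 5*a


(1) = (z + 1)*(z^3 - 7*z^2 + 15*z - 9) = (z - 3)*(z + 1)*(z^2 - 4*z + 3) = (z - 3)*(z - 1)*(z + 1)*(z - 3)
(2) = (j - 3)*(j^2 + 6*j + 8) = (j - 3)*(j + 2)*(j + 4)
(3) = (k - 1)*(k^2 - 2*k - 8) = (k - 1)*(k + 2)*(k - 4)
(4) = (u - 4)*(u - 2)
(5) = (a + 1)*(a^3 - 6*a^2 + 5*a) = (a - 5)*(a + 1)*(a^2 - a) = (a - 5)*(a - 1)*(a + 1)*(a)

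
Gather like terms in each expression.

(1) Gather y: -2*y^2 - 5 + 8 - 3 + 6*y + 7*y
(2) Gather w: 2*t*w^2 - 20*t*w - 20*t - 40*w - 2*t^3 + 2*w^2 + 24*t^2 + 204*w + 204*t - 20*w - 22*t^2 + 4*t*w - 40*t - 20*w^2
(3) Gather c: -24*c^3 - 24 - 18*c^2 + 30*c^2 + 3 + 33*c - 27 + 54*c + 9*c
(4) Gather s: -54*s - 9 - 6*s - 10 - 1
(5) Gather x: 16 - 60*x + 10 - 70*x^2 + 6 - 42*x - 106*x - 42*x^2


(1) = -2*y^2 + 13*y
(2) = -2*t^3 + 2*t^2 + 144*t + w^2*(2*t - 18) + w*(144 - 16*t)
(3) = -24*c^3 + 12*c^2 + 96*c - 48
(4) = -60*s - 20
(5) = -112*x^2 - 208*x + 32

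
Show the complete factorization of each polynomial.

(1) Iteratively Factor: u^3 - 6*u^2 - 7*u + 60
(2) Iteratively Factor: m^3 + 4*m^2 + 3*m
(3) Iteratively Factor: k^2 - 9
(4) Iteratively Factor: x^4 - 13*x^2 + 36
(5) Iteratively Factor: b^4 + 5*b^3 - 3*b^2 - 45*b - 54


(1) = (u - 5)*(u^2 - u - 12) = (u - 5)*(u - 4)*(u + 3)
(2) = (m + 1)*(m^2 + 3*m) = (m + 1)*(m + 3)*(m)
(3) = (k - 3)*(k + 3)
(4) = (x - 2)*(x^3 + 2*x^2 - 9*x - 18) = (x - 2)*(x + 2)*(x^2 - 9) = (x - 2)*(x + 2)*(x + 3)*(x - 3)
(5) = (b + 3)*(b^3 + 2*b^2 - 9*b - 18) = (b - 3)*(b + 3)*(b^2 + 5*b + 6) = (b - 3)*(b + 2)*(b + 3)*(b + 3)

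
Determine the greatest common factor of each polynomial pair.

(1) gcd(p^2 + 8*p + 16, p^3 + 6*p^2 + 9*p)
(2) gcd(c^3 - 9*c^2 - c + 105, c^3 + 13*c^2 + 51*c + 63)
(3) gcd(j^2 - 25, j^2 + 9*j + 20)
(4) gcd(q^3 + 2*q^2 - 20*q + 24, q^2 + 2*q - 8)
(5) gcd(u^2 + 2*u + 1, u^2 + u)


(1) = gcd((p + 4)^2, p*(p + 3)^2) = 1
(2) = gcd((c - 7)*(c - 5)*(c + 3), (c + 3)^2*(c + 7)) = c + 3
(3) = j + 5
(4) = q - 2
(5) = u + 1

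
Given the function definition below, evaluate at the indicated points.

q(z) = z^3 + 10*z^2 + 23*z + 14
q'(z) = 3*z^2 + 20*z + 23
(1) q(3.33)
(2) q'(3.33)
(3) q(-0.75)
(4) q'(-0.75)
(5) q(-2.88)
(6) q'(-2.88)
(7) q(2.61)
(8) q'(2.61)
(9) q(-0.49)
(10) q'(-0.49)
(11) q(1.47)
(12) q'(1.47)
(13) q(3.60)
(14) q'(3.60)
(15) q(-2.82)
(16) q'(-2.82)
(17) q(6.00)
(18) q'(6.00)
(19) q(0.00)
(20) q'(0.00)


(1) = 238.41
(2) = 122.87
(3) = 1.95
(4) = 9.69
(5) = 6.82
(6) = -9.72
(7) = 159.93
(8) = 95.64
(9) = 5.01
(10) = 13.92
(11) = 72.60
(12) = 58.88
(13) = 273.06
(14) = 133.88
(15) = 6.24
(16) = -9.54
(17) = 728.00
(18) = 251.00
(19) = 14.00
(20) = 23.00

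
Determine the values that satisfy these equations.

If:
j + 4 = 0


Then:
j = -4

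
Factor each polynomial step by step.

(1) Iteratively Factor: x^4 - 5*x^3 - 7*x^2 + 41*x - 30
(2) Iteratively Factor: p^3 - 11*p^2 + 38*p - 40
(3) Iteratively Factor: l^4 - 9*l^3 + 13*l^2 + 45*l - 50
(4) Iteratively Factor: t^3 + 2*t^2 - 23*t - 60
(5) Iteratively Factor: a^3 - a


(1) = (x - 1)*(x^3 - 4*x^2 - 11*x + 30) = (x - 2)*(x - 1)*(x^2 - 2*x - 15) = (x - 2)*(x - 1)*(x + 3)*(x - 5)
(2) = (p - 2)*(p^2 - 9*p + 20) = (p - 5)*(p - 2)*(p - 4)
(3) = (l - 1)*(l^3 - 8*l^2 + 5*l + 50) = (l - 5)*(l - 1)*(l^2 - 3*l - 10) = (l - 5)*(l - 1)*(l + 2)*(l - 5)
(4) = (t + 3)*(t^2 - t - 20) = (t - 5)*(t + 3)*(t + 4)
(5) = (a - 1)*(a^2 + a) = (a - 1)*(a + 1)*(a)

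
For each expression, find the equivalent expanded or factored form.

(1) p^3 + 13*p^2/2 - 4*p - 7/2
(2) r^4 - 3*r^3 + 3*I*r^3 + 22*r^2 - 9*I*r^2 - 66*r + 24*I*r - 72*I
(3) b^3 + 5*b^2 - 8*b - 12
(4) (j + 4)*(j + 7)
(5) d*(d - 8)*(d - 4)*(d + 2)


(1) = (p - 1)*(p + 1/2)*(p + 7)
(2) = (r - 3)*(r - 4*I)*(r + I)*(r + 6*I)
(3) = (b - 2)*(b + 1)*(b + 6)
(4) = j^2 + 11*j + 28
(5) = d^4 - 10*d^3 + 8*d^2 + 64*d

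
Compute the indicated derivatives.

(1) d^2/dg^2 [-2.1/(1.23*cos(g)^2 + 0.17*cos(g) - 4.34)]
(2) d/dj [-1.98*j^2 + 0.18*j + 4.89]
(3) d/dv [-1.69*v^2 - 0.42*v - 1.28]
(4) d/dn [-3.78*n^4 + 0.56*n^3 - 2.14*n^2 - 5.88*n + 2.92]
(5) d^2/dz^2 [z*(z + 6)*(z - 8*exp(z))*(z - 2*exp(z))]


(1) = (12.70836*(1 - cos(g)^2)^2 + 3.51288*cos(g)^3 + 51.25575*cos(g)^2 - 2.7319425*cos(g) - 0.5488875*cos(3*g) - 35.25018)/(1.23*cos(g)^2 + 0.17*cos(g) - 4.34)^3
(2) = 0.18 - 3.96*j
(3) = -3.38*v - 0.42
(4) = -15.12*n^3 + 1.68*n^2 - 4.28*n - 5.88
(5) = -10*z^3*exp(z) + 64*z^2*exp(2*z) - 120*z^2*exp(z) + 12*z^2 + 512*z*exp(2*z) - 300*z*exp(z) + 36*z + 416*exp(2*z) - 120*exp(z)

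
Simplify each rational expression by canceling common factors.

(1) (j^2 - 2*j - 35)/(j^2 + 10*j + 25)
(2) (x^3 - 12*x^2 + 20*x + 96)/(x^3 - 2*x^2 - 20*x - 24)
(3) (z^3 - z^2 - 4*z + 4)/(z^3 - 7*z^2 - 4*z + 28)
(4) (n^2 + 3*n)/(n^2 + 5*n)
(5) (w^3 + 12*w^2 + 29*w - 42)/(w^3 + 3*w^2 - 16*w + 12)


(1) = (j - 7)/(j + 5)
(2) = (x - 8)/(x + 2)
(3) = (z - 1)/(z - 7)
(4) = (n + 3)/(n + 5)
(5) = (w + 7)/(w - 2)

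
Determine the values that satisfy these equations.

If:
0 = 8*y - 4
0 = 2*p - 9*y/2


Then:
p = 9/8
y = 1/2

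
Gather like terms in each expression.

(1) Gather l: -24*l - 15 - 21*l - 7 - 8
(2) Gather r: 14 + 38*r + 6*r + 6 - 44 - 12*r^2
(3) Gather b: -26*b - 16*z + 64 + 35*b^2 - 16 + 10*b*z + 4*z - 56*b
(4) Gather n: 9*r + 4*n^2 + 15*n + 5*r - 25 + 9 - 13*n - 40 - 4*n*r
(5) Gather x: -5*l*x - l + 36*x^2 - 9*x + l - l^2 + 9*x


(1) = -45*l - 30
(2) = -12*r^2 + 44*r - 24
(3) = 35*b^2 + b*(10*z - 82) - 12*z + 48
(4) = 4*n^2 + n*(2 - 4*r) + 14*r - 56
(5) = -l^2 - 5*l*x + 36*x^2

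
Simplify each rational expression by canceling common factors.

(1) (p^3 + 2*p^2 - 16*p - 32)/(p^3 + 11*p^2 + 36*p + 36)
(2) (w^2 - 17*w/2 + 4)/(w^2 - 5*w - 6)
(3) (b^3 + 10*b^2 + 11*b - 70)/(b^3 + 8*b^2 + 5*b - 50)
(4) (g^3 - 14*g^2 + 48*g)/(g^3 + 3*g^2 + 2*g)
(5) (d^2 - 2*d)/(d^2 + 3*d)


(1) = (p^2 - 16)/(p^2 + 9*p + 18)
(2) = (2*w^2 - 17*w + 8)/(2*w^2 - 10*w - 12)
(3) = (b + 7)/(b + 5)
(4) = (g^2 - 14*g + 48)/(g^2 + 3*g + 2)
(5) = (d - 2)/(d + 3)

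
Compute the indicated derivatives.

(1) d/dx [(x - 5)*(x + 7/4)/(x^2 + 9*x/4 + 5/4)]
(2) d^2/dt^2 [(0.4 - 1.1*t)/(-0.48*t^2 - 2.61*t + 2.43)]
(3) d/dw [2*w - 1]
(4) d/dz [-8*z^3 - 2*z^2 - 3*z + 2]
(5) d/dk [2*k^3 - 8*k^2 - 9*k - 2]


(1) = 2*(44*x^2 + 160*x + 125)/(16*x^4 + 72*x^3 + 121*x^2 + 90*x + 25)
(2) = ((0.96*t + 2.61)*(1.1*t - 0.4)*(1.92*t + 5.22) - (3.168*t + 5.358)*(0.48*t^2 + 2.61*t - 2.43))/(0.48*t^2 + 2.61*t - 2.43)^3
(3) = 2
(4) = -24*z^2 - 4*z - 3
(5) = 6*k^2 - 16*k - 9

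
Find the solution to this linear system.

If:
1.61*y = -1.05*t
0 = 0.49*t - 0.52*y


Then:
t = 0.00
y = 0.00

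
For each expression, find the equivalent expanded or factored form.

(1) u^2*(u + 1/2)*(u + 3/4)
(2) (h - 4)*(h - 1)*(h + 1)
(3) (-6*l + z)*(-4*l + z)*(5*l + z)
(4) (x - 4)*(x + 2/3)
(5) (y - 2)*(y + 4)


(1) = u^4 + 5*u^3/4 + 3*u^2/8
(2) = h^3 - 4*h^2 - h + 4
(3) = 120*l^3 - 26*l^2*z - 5*l*z^2 + z^3
(4) = x^2 - 10*x/3 - 8/3
(5) = y^2 + 2*y - 8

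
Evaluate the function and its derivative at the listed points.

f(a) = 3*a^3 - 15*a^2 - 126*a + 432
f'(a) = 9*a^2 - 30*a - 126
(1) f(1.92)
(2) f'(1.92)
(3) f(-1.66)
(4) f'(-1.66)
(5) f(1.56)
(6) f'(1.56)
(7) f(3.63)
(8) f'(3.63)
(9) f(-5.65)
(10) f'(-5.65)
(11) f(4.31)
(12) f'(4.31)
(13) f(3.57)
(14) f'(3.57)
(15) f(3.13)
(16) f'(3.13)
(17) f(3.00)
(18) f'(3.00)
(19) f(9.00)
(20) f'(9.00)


(1) = 156.02
(2) = -150.42
(3) = 586.10
(4) = -51.40
(5) = 210.33
(6) = -150.90
(7) = -79.54
(8) = -116.31
(9) = 123.98
(10) = 330.80
(11) = -149.51
(12) = -88.12
(13) = -72.50
(14) = -118.40
(15) = -17.34
(16) = -131.73
(17) = 0.00
(18) = -135.00
(19) = 270.00
(20) = 333.00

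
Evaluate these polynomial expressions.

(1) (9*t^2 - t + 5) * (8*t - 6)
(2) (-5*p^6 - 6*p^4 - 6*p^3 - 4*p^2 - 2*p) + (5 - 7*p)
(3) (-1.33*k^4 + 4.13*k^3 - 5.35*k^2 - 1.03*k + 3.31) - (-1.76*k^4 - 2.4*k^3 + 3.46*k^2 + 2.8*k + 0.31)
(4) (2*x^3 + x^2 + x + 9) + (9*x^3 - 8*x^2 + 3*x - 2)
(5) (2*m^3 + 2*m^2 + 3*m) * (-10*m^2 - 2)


(1) = 72*t^3 - 62*t^2 + 46*t - 30
(2) = -5*p^6 - 6*p^4 - 6*p^3 - 4*p^2 - 9*p + 5
(3) = 0.43*k^4 + 6.53*k^3 - 8.81*k^2 - 3.83*k + 3.0
(4) = 11*x^3 - 7*x^2 + 4*x + 7
(5) = -20*m^5 - 20*m^4 - 34*m^3 - 4*m^2 - 6*m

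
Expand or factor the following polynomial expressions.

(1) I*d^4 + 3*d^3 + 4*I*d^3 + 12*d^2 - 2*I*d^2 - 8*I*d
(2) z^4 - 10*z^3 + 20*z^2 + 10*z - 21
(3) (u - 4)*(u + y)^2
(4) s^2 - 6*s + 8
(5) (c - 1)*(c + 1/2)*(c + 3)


(1) = d*(d + 4)*(d - 2*I)*(I*d + 1)
(2) = (z - 7)*(z - 3)*(z - 1)*(z + 1)
(3) = u^3 + 2*u^2*y - 4*u^2 + u*y^2 - 8*u*y - 4*y^2
(4) = (s - 4)*(s - 2)
(5) = c^3 + 5*c^2/2 - 2*c - 3/2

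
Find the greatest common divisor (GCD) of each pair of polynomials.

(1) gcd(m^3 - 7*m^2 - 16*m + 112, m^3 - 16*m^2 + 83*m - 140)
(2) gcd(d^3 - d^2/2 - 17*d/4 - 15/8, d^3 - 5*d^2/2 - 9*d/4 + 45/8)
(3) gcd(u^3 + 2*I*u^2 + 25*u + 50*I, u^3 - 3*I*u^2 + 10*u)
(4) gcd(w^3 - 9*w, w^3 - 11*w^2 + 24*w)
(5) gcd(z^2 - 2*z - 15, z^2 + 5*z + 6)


(1) = gcd((m - 7)*(m - 4)*(m + 4), (m - 7)*(m - 5)*(m - 4)) = m^2 - 11*m + 28
(2) = gcd((d - 5/2)*(d + 1/2)*(d + 3/2), (d - 5/2)*(d - 3/2)*(d + 3/2)) = d^2 - d - 15/4
(3) = u^2 - 3*I*u + 10
(4) = gcd(w*(w - 3)*(w + 3), w*(w - 8)*(w - 3)) = w^2 - 3*w
(5) = z + 3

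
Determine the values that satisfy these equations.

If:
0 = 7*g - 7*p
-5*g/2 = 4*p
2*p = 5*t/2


Then:
g = 0
p = 0
t = 0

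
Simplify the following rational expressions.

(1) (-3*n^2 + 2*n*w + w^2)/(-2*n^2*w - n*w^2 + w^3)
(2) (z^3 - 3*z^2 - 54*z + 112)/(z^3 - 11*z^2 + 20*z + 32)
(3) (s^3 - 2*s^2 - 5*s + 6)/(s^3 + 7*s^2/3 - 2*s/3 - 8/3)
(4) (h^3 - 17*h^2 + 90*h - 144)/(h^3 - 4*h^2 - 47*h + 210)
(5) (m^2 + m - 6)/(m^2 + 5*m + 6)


(1) = (-3*n^2 + 2*n*w + w^2)/(-2*n^2*w - n*w^2 + w^3)
(2) = (z^2 + 5*z - 14)/(z^2 - 3*z - 4)
(3) = (3*s - 9)/(3*s + 4)
(4) = (h^2 - 11*h + 24)/(h^2 + 2*h - 35)
(5) = (m - 2)/(m + 2)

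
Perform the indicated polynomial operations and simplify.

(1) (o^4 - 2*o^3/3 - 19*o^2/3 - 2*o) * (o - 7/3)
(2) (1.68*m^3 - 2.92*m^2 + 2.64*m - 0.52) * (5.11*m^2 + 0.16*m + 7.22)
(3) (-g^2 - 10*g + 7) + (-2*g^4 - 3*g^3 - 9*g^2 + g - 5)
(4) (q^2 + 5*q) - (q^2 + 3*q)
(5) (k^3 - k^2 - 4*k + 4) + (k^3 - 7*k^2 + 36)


(1) = o^5 - 3*o^4 - 43*o^3/9 + 115*o^2/9 + 14*o/3
(2) = 8.5848*m^5 - 14.6524*m^4 + 25.1528*m^3 - 23.3172*m^2 + 18.9776*m - 3.7544
(3) = -2*g^4 - 3*g^3 - 10*g^2 - 9*g + 2
(4) = 2*q
(5) = 2*k^3 - 8*k^2 - 4*k + 40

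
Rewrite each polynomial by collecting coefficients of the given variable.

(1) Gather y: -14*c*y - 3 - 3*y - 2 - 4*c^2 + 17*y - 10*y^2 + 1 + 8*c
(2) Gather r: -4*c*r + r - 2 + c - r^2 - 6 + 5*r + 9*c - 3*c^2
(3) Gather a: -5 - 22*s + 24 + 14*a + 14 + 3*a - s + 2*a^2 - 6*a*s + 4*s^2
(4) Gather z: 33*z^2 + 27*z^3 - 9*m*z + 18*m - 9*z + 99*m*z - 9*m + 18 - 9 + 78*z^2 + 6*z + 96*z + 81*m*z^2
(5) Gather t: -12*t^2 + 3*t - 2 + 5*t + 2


(1) = -4*c^2 + 8*c - 10*y^2 + y*(14 - 14*c) - 4
(2) = -3*c^2 + 10*c - r^2 + r*(6 - 4*c) - 8
(3) = 2*a^2 + a*(17 - 6*s) + 4*s^2 - 23*s + 33
(4) = 9*m + 27*z^3 + z^2*(81*m + 111) + z*(90*m + 93) + 9
(5) = -12*t^2 + 8*t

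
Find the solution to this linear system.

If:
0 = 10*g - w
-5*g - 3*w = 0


Then:
g = 0
w = 0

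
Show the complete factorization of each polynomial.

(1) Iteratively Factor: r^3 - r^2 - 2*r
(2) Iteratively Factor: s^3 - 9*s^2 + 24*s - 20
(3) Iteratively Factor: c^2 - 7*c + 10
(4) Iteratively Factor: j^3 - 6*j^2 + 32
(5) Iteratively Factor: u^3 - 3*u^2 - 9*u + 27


(1) = (r)*(r^2 - r - 2) = r*(r + 1)*(r - 2)
(2) = (s - 5)*(s^2 - 4*s + 4) = (s - 5)*(s - 2)*(s - 2)
(3) = (c - 5)*(c - 2)
(4) = (j - 4)*(j^2 - 2*j - 8) = (j - 4)*(j + 2)*(j - 4)
(5) = (u - 3)*(u^2 - 9) = (u - 3)^2*(u + 3)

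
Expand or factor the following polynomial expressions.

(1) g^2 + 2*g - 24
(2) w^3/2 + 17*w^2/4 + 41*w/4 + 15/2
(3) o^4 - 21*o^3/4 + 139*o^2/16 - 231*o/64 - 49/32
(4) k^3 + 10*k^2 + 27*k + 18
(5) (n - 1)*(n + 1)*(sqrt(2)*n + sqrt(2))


(1) = (g - 4)*(g + 6)
(2) = (w/2 + 1)*(w + 3/2)*(w + 5)
(3) = (o - 2)*(o - 7/4)^2*(o + 1/4)
(4) = (k + 1)*(k + 3)*(k + 6)
(5) = sqrt(2)*n^3 + sqrt(2)*n^2 - sqrt(2)*n - sqrt(2)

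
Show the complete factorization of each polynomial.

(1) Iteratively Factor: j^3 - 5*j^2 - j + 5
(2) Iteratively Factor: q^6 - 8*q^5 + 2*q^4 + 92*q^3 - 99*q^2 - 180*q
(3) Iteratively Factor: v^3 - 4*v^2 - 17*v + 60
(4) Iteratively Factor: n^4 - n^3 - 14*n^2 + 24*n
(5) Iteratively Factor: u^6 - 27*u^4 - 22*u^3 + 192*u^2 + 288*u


(1) = (j - 5)*(j^2 - 1) = (j - 5)*(j - 1)*(j + 1)
(2) = (q + 3)*(q^5 - 11*q^4 + 35*q^3 - 13*q^2 - 60*q) = (q - 5)*(q + 3)*(q^4 - 6*q^3 + 5*q^2 + 12*q) = (q - 5)*(q - 3)*(q + 3)*(q^3 - 3*q^2 - 4*q) = (q - 5)*(q - 4)*(q - 3)*(q + 3)*(q^2 + q) = q*(q - 5)*(q - 4)*(q - 3)*(q + 3)*(q + 1)
(3) = (v + 4)*(v^2 - 8*v + 15) = (v - 5)*(v + 4)*(v - 3)
(4) = (n)*(n^3 - n^2 - 14*n + 24) = n*(n - 2)*(n^2 + n - 12) = n*(n - 3)*(n - 2)*(n + 4)
(5) = (u - 4)*(u^5 + 4*u^4 - 11*u^3 - 66*u^2 - 72*u) = (u - 4)*(u + 3)*(u^4 + u^3 - 14*u^2 - 24*u) = (u - 4)^2*(u + 3)*(u^3 + 5*u^2 + 6*u) = u*(u - 4)^2*(u + 3)*(u^2 + 5*u + 6) = u*(u - 4)^2*(u + 2)*(u + 3)*(u + 3)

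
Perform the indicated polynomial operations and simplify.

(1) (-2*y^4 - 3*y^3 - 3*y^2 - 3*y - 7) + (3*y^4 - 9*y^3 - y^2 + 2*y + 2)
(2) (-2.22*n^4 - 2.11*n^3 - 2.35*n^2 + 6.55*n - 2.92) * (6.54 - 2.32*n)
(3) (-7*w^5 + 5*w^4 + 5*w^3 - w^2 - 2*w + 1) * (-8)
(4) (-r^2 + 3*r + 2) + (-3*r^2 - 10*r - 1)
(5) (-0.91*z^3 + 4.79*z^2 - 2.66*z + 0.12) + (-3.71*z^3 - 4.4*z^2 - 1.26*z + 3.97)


(1) = y^4 - 12*y^3 - 4*y^2 - y - 5
(2) = 5.1504*n^5 - 9.6236*n^4 - 8.3474*n^3 - 30.565*n^2 + 49.6114*n - 19.0968
(3) = 56*w^5 - 40*w^4 - 40*w^3 + 8*w^2 + 16*w - 8
(4) = -4*r^2 - 7*r + 1
(5) = -4.62*z^3 + 0.39*z^2 - 3.92*z + 4.09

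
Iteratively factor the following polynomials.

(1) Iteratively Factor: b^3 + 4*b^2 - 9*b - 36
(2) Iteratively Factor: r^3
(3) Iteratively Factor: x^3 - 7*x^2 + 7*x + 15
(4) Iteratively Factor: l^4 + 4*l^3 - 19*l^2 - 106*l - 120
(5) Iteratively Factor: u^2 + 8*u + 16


(1) = (b - 3)*(b^2 + 7*b + 12) = (b - 3)*(b + 4)*(b + 3)
(2) = (r)*(r^2) = r^2*(r)
(3) = (x - 5)*(x^2 - 2*x - 3) = (x - 5)*(x + 1)*(x - 3)
(4) = (l + 2)*(l^3 + 2*l^2 - 23*l - 60) = (l + 2)*(l + 3)*(l^2 - l - 20) = (l + 2)*(l + 3)*(l + 4)*(l - 5)
(5) = (u + 4)*(u + 4)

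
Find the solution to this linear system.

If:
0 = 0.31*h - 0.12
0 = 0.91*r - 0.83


Then:
h = 0.39
r = 0.91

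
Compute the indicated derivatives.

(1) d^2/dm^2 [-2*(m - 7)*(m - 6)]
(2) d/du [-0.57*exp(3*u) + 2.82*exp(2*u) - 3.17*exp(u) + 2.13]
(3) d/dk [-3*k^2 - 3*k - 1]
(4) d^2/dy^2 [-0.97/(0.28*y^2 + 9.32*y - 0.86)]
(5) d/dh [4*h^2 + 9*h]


(1) = -4
(2) = (-1.71*exp(2*u) + 5.64*exp(u) - 3.17)*exp(u)
(3) = -6*k - 3
(4) = (0.152096*y^2 + 5.062624*y - 0.97*(0.56*y + 9.32)*(1.12*y + 18.64) - 0.467152)/(0.28*y^2 + 9.32*y - 0.86)^3
(5) = 8*h + 9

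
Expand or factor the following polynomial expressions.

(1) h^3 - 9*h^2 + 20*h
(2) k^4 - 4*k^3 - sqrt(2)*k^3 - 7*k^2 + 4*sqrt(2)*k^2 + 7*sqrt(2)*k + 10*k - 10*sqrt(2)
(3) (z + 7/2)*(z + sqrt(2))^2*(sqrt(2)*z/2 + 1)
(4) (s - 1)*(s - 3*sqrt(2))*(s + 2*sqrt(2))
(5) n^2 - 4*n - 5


(1) = h*(h - 5)*(h - 4)
(2) = (k - 5)*(k - 1)*(k + 2)*(k - sqrt(2))
(3) = sqrt(2)*z^4/2 + 7*sqrt(2)*z^3/4 + 3*z^3 + 3*sqrt(2)*z^2 + 21*z^2/2 + 2*z + 21*sqrt(2)*z/2 + 7
(4) = s^3 - sqrt(2)*s^2 - s^2 - 12*s + sqrt(2)*s + 12
(5) = (n - 5)*(n + 1)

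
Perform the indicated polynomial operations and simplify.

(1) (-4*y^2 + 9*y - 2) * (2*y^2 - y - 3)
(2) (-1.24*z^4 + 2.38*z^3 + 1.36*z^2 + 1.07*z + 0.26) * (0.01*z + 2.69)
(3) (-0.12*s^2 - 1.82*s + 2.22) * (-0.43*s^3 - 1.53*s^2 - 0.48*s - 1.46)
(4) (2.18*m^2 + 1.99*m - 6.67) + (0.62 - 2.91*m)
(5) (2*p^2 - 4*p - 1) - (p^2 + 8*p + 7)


(1) = -8*y^4 + 22*y^3 - y^2 - 25*y + 6
(2) = -0.0124*z^5 - 3.3118*z^4 + 6.4158*z^3 + 3.6691*z^2 + 2.8809*z + 0.6994
(3) = 0.0516*s^5 + 0.9662*s^4 + 1.8876*s^3 - 2.3478*s^2 + 1.5916*s - 3.2412
(4) = 2.18*m^2 - 0.92*m - 6.05
(5) = p^2 - 12*p - 8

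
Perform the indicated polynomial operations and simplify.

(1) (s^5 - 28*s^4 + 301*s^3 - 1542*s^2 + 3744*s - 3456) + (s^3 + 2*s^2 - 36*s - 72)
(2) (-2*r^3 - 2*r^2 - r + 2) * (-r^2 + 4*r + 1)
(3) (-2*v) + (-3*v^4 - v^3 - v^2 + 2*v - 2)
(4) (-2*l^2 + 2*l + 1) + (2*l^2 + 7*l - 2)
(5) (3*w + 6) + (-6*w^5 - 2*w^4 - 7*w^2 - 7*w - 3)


(1) = s^5 - 28*s^4 + 302*s^3 - 1540*s^2 + 3708*s - 3528
(2) = 2*r^5 - 6*r^4 - 9*r^3 - 8*r^2 + 7*r + 2
(3) = -3*v^4 - v^3 - v^2 - 2
(4) = 9*l - 1
(5) = -6*w^5 - 2*w^4 - 7*w^2 - 4*w + 3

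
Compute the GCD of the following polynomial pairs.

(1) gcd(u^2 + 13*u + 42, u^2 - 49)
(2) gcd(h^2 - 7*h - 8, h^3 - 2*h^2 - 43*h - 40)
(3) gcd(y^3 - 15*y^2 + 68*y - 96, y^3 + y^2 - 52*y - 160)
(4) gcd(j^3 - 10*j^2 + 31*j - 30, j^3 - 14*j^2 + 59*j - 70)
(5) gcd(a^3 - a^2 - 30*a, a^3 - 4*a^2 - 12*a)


(1) = gcd((u + 6)*(u + 7), (u - 7)*(u + 7)) = u + 7
(2) = gcd((h - 8)*(h + 1), (h - 8)*(h + 1)*(h + 5)) = h^2 - 7*h - 8
(3) = y - 8
(4) = j^2 - 7*j + 10
(5) = gcd(a*(a - 6)*(a + 5), a*(a - 6)*(a + 2)) = a^2 - 6*a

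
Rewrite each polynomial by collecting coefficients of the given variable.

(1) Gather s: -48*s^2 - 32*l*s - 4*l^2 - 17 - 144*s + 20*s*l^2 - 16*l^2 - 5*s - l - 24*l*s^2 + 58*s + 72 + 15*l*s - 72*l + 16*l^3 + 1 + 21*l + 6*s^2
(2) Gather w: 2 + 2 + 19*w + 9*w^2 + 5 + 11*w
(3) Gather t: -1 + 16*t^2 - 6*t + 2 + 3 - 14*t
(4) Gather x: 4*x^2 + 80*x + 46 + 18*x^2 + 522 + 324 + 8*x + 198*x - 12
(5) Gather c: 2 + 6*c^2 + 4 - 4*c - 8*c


(1) = 16*l^3 - 20*l^2 - 52*l + s^2*(-24*l - 42) + s*(20*l^2 - 17*l - 91) + 56
(2) = 9*w^2 + 30*w + 9
(3) = 16*t^2 - 20*t + 4
(4) = 22*x^2 + 286*x + 880
(5) = 6*c^2 - 12*c + 6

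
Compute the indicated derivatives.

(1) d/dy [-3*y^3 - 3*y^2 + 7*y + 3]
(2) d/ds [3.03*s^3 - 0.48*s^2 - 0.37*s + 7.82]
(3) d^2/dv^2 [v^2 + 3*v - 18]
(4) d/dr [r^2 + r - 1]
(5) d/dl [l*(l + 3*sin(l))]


(1) = -9*y^2 - 6*y + 7
(2) = 9.09*s^2 - 0.96*s - 0.37
(3) = 2
(4) = 2*r + 1
(5) = 3*l*cos(l) + 2*l + 3*sin(l)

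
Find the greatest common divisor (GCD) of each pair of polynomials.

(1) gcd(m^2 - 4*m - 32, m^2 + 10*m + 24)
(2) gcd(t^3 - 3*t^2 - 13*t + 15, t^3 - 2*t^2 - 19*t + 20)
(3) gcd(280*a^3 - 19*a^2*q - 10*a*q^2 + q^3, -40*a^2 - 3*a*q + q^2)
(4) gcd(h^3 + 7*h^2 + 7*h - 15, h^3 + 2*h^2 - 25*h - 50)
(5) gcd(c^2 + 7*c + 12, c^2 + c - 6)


(1) = m + 4
(2) = gcd((t - 5)*(t - 1)*(t + 3), (t - 5)*(t - 1)*(t + 4)) = t^2 - 6*t + 5
(3) = gcd((-8*a + q)*(-7*a + q)*(5*a + q), (-8*a + q)*(5*a + q)) = -40*a^2 - 3*a*q + q^2
(4) = gcd((h - 1)*(h + 3)*(h + 5), (h - 5)*(h + 2)*(h + 5)) = h + 5
(5) = c + 3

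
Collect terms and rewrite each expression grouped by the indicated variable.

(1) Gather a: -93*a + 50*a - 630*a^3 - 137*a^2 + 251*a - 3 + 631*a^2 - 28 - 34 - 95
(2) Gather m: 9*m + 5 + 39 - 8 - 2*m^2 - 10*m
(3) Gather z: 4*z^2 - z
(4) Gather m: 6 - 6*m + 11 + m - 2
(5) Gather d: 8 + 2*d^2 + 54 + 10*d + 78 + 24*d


(1) = -630*a^3 + 494*a^2 + 208*a - 160
(2) = -2*m^2 - m + 36
(3) = 4*z^2 - z
(4) = 15 - 5*m
(5) = 2*d^2 + 34*d + 140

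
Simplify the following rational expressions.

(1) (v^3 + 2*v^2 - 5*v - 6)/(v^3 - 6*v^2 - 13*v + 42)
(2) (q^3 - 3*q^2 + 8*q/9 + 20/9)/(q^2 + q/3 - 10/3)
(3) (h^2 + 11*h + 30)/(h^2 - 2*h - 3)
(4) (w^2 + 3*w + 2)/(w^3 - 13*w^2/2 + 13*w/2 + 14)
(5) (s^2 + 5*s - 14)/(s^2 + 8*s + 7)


(1) = (v + 1)/(v - 7)
(2) = (3*q^2 - 4*q - 4)/(3*q + 6)
(3) = (h^2 + 11*h + 30)/(h^2 - 2*h - 3)
(4) = (2*w + 4)/(2*w^2 - 15*w + 28)
(5) = (s - 2)/(s + 1)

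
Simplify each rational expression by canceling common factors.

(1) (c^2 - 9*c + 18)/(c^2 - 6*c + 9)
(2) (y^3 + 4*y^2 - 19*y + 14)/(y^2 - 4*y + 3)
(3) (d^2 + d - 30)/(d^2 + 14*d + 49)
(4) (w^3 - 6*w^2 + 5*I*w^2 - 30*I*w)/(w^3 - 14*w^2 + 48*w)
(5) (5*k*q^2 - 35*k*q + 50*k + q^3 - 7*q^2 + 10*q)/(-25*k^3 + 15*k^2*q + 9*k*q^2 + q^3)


(1) = (c - 6)/(c - 3)
(2) = (y^2 + 5*y - 14)/(y - 3)
(3) = (d^2 + d - 30)/(d^2 + 14*d + 49)
(4) = (w + 5*I)/(w - 8)
(5) = (q^2 - 7*q + 10)/(-5*k^2 + 4*k*q + q^2)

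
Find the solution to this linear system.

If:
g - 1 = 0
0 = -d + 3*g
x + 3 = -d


Then:
d = 3
g = 1
x = -6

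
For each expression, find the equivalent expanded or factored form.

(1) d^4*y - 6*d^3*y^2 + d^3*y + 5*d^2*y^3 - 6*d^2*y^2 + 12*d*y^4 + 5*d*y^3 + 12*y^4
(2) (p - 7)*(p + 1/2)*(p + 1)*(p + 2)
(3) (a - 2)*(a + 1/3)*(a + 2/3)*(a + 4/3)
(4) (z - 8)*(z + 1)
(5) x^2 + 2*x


(1) = (d - 4*y)*(d - 3*y)*(d + y)*(d*y + y)
(2) = p^4 - 7*p^3/2 - 21*p^2 - 47*p/2 - 7
(3) = a^4 + a^3/3 - 28*a^2/9 - 76*a/27 - 16/27
(4) = z^2 - 7*z - 8
(5) = x*(x + 2)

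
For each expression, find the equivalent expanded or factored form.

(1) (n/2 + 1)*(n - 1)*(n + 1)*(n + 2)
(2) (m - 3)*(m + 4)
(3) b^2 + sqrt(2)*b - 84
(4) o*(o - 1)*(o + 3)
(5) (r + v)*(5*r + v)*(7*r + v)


(1) = n^4/2 + 2*n^3 + 3*n^2/2 - 2*n - 2
(2) = m^2 + m - 12
(3) = (b - 6*sqrt(2))*(b + 7*sqrt(2))
(4) = o^3 + 2*o^2 - 3*o
(5) = 35*r^3 + 47*r^2*v + 13*r*v^2 + v^3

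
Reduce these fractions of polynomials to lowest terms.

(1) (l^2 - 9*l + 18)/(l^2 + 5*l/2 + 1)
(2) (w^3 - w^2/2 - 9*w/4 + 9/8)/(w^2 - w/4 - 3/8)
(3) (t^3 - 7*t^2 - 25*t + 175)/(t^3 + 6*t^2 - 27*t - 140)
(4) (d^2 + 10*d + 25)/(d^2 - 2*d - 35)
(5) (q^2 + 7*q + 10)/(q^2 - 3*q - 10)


(1) = (2*l^2 - 18*l + 36)/(2*l^2 + 5*l + 2)
(2) = (8*w^3 - 4*w^2 - 18*w + 9)/(8*w^2 - 2*w - 3)
(3) = (t^2 - 2*t - 35)/(t^2 + 11*t + 28)
(4) = (d + 5)/(d - 7)
(5) = (q + 5)/(q - 5)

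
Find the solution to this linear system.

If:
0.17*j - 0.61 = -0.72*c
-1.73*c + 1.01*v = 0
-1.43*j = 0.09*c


Then:
c = 0.86
j = -0.05
v = 1.47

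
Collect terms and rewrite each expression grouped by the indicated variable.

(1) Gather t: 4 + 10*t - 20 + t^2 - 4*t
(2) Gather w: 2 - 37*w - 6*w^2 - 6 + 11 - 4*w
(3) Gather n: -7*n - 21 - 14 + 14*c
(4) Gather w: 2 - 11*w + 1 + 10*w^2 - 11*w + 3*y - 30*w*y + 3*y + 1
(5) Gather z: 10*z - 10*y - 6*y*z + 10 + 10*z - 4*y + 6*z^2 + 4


(1) = t^2 + 6*t - 16
(2) = -6*w^2 - 41*w + 7
(3) = 14*c - 7*n - 35
(4) = 10*w^2 + w*(-30*y - 22) + 6*y + 4
(5) = -14*y + 6*z^2 + z*(20 - 6*y) + 14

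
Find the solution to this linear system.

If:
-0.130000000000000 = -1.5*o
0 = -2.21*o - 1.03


Then:
No Solution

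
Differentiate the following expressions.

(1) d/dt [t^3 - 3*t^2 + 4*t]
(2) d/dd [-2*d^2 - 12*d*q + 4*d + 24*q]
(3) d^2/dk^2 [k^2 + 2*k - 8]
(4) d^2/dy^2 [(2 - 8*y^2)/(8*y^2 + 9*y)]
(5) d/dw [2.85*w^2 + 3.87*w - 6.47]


(1) = 3*t^2 - 6*t + 4
(2) = -4*d - 12*q + 4
(3) = 2
(4) = 12*(96*y^3 + 64*y^2 + 72*y + 27)/(y^3*(512*y^3 + 1728*y^2 + 1944*y + 729))
(5) = 5.7*w + 3.87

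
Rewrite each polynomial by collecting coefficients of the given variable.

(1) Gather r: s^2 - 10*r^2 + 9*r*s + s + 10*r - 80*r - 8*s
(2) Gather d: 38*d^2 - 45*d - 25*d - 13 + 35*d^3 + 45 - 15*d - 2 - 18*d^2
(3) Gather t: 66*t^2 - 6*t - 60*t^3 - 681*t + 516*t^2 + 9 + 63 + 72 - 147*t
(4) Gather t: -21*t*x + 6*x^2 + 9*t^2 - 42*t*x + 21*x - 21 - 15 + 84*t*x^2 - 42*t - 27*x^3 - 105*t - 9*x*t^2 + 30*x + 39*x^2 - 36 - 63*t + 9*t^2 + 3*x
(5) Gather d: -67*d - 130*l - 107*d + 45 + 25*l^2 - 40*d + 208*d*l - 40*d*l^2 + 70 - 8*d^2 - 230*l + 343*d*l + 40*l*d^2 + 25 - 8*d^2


(1) = -10*r^2 + r*(9*s - 70) + s^2 - 7*s
(2) = 35*d^3 + 20*d^2 - 85*d + 30
(3) = -60*t^3 + 582*t^2 - 834*t + 144
(4) = t^2*(18 - 9*x) + t*(84*x^2 - 63*x - 210) - 27*x^3 + 45*x^2 + 54*x - 72
(5) = d^2*(40*l - 16) + d*(-40*l^2 + 551*l - 214) + 25*l^2 - 360*l + 140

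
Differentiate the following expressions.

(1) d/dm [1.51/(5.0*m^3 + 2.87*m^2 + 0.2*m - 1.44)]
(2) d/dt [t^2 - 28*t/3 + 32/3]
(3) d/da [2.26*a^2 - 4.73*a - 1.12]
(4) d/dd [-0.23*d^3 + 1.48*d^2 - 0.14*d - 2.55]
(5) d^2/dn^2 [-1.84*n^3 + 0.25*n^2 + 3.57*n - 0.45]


(1) = (-22.65*m^2 - 8.6674*m - 0.302)/(5.0*m^3 + 2.87*m^2 + 0.2*m - 1.44)^2
(2) = 2*t - 28/3
(3) = 4.52*a - 4.73
(4) = -0.69*d^2 + 2.96*d - 0.14
(5) = 0.5 - 11.04*n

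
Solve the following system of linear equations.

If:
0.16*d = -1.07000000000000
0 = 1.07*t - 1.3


Then:
d = -6.69
t = 1.21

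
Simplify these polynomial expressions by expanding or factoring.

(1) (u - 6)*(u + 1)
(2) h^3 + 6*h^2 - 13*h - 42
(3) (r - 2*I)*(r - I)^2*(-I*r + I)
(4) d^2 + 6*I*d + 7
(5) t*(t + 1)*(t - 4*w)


(1) = u^2 - 5*u - 6
(2) = (h - 3)*(h + 2)*(h + 7)
(3) = -I*r^4 - 4*r^3 + I*r^3 + 4*r^2 + 5*I*r^2 + 2*r - 5*I*r - 2
(4) = (d - I)*(d + 7*I)
(5) = t^3 - 4*t^2*w + t^2 - 4*t*w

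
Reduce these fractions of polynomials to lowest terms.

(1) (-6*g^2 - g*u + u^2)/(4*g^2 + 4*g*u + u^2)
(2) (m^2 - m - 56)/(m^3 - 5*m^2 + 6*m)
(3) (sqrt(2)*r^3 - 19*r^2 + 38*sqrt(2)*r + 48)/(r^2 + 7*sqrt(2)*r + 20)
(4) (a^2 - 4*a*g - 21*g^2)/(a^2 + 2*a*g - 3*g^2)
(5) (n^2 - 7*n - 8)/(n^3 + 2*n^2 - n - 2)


(1) = (-3*g + u)/(2*g + u)
(2) = (m^2 - m - 56)/(m^3 - 5*m^2 + 6*m)
(3) = (sqrt(2)*r^3 - 19*r^2 + 38*sqrt(2)*r + 48)/(r^2 + 7*sqrt(2)*r + 20)
(4) = (a - 7*g)/(a - g)
(5) = (n - 8)/(n^2 + n - 2)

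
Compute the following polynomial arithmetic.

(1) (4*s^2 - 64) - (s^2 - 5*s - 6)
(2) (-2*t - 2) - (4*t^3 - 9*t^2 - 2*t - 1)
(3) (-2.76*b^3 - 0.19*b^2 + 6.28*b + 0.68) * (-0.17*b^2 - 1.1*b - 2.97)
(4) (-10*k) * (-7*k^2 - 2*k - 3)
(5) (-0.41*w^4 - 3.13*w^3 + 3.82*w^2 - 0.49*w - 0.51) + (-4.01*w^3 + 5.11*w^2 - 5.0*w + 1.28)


(1) = 3*s^2 + 5*s - 58
(2) = -4*t^3 + 9*t^2 - 1
(3) = 0.4692*b^5 + 3.0683*b^4 + 7.3386*b^3 - 6.4593*b^2 - 19.3996*b - 2.0196
(4) = 70*k^3 + 20*k^2 + 30*k
(5) = -0.41*w^4 - 7.14*w^3 + 8.93*w^2 - 5.49*w + 0.77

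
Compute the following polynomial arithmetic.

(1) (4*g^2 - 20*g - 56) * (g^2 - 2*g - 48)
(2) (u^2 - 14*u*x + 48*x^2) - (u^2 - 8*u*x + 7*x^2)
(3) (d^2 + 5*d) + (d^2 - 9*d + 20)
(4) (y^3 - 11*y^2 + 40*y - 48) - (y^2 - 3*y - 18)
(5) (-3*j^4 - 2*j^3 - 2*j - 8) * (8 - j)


(1) = 4*g^4 - 28*g^3 - 208*g^2 + 1072*g + 2688
(2) = -6*u*x + 41*x^2
(3) = 2*d^2 - 4*d + 20
(4) = y^3 - 12*y^2 + 43*y - 30
(5) = 3*j^5 - 22*j^4 - 16*j^3 + 2*j^2 - 8*j - 64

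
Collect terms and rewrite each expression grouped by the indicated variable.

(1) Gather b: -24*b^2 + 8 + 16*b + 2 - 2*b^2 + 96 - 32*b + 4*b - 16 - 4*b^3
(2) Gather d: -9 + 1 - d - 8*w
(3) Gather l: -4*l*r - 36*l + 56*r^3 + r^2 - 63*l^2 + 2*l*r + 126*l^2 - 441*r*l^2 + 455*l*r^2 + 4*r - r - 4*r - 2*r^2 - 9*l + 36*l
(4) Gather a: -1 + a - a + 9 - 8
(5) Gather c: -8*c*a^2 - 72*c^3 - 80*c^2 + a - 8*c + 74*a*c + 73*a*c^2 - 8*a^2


(1) = -4*b^3 - 26*b^2 - 12*b + 90
(2) = -d - 8*w - 8
(3) = l^2*(63 - 441*r) + l*(455*r^2 - 2*r - 9) + 56*r^3 - r^2 - r
(4) = 0
(5) = -8*a^2 + a - 72*c^3 + c^2*(73*a - 80) + c*(-8*a^2 + 74*a - 8)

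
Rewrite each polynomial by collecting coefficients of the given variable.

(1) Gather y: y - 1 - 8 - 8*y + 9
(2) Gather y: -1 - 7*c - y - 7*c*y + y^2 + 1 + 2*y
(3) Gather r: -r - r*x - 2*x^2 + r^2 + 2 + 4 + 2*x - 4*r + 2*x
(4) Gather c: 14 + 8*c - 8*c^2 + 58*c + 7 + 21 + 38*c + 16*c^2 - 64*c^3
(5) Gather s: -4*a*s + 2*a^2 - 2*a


(1) = -7*y
(2) = -7*c + y^2 + y*(1 - 7*c)
(3) = r^2 + r*(-x - 5) - 2*x^2 + 4*x + 6
(4) = -64*c^3 + 8*c^2 + 104*c + 42
(5) = 2*a^2 - 4*a*s - 2*a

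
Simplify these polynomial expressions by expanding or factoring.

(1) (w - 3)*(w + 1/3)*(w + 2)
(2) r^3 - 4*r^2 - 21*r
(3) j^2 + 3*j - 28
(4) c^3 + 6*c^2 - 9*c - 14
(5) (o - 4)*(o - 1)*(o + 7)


(1) = w^3 - 2*w^2/3 - 19*w/3 - 2
(2) = r*(r - 7)*(r + 3)
(3) = (j - 4)*(j + 7)
(4) = (c - 2)*(c + 1)*(c + 7)
(5) = o^3 + 2*o^2 - 31*o + 28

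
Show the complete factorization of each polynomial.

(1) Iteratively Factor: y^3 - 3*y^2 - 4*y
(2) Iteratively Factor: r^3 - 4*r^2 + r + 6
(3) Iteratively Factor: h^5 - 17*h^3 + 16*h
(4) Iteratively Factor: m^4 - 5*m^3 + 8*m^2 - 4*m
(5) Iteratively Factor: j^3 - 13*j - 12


(1) = (y - 4)*(y^2 + y) = y*(y - 4)*(y + 1)
(2) = (r - 2)*(r^2 - 2*r - 3) = (r - 3)*(r - 2)*(r + 1)
(3) = (h + 1)*(h^4 - h^3 - 16*h^2 + 16*h) = (h - 4)*(h + 1)*(h^3 + 3*h^2 - 4*h) = (h - 4)*(h + 1)*(h + 4)*(h^2 - h) = (h - 4)*(h - 1)*(h + 1)*(h + 4)*(h)
(4) = (m)*(m^3 - 5*m^2 + 8*m - 4) = m*(m - 2)*(m^2 - 3*m + 2) = m*(m - 2)*(m - 1)*(m - 2)
(5) = (j + 1)*(j^2 - j - 12) = (j - 4)*(j + 1)*(j + 3)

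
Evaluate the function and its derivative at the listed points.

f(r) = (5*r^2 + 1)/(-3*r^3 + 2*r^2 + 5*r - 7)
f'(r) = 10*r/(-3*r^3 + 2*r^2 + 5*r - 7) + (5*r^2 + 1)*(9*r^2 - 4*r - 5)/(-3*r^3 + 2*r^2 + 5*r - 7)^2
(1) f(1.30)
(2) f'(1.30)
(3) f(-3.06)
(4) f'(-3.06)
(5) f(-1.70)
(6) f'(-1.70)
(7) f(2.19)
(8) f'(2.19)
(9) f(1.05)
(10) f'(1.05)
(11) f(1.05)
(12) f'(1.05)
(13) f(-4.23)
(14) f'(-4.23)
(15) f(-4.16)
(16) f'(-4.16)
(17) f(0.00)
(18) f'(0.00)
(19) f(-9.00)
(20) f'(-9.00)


(1) = -2.55
(2) = -0.07
(3) = 0.58
(4) = 0.27
(5) = 3.08
(6) = 13.67
(7) = -1.39
(8) = 1.06
(9) = -2.16
(10) = -2.96
(11) = -2.16
(12) = -2.96
(13) = 0.39
(14) = 0.10
(15) = 0.39
(16) = 0.11
(17) = -0.14
(18) = -0.10
(19) = 0.18
(20) = 0.02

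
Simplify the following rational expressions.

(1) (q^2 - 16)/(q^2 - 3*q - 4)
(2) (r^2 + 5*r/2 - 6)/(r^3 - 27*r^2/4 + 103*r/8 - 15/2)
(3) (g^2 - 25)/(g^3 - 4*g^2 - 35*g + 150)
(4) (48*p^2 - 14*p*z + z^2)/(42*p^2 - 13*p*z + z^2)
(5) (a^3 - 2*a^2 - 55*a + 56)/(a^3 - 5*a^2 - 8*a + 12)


(1) = (q + 4)/(q + 1)
(2) = (4*r + 16)/(4*r^2 - 21*r + 20)
(3) = (g + 5)/(g^2 + g - 30)
(4) = (-8*p + z)/(-7*p + z)
(5) = (a^2 - a - 56)/(a^2 - 4*a - 12)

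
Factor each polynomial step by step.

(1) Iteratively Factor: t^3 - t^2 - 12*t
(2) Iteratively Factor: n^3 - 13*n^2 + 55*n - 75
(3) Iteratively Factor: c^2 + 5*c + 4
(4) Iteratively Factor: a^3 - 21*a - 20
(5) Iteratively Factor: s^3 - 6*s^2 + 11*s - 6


(1) = (t + 3)*(t^2 - 4*t) = t*(t + 3)*(t - 4)
(2) = (n - 5)*(n^2 - 8*n + 15) = (n - 5)^2*(n - 3)
(3) = (c + 4)*(c + 1)
(4) = (a - 5)*(a^2 + 5*a + 4) = (a - 5)*(a + 1)*(a + 4)
(5) = (s - 1)*(s^2 - 5*s + 6) = (s - 2)*(s - 1)*(s - 3)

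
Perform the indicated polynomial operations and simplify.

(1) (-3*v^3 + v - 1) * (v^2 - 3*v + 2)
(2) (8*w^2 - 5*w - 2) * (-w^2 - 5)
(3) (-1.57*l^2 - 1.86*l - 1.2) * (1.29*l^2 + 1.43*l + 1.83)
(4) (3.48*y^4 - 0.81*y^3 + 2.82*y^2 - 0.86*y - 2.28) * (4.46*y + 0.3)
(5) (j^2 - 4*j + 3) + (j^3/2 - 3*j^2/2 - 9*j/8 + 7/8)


(1) = -3*v^5 + 9*v^4 - 5*v^3 - 4*v^2 + 5*v - 2
(2) = -8*w^4 + 5*w^3 - 38*w^2 + 25*w + 10
(3) = -2.0253*l^4 - 4.6445*l^3 - 7.0809*l^2 - 5.1198*l - 2.196
(4) = 15.5208*y^5 - 2.5686*y^4 + 12.3342*y^3 - 2.9896*y^2 - 10.4268*y - 0.684
(5) = j^3/2 - j^2/2 - 41*j/8 + 31/8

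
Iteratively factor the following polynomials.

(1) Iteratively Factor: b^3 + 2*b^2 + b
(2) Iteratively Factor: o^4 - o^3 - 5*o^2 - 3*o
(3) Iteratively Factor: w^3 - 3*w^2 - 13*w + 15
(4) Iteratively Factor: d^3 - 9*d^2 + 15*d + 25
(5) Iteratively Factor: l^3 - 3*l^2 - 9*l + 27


(1) = (b)*(b^2 + 2*b + 1) = b*(b + 1)*(b + 1)
(2) = (o - 3)*(o^3 + 2*o^2 + o) = (o - 3)*(o + 1)*(o^2 + o) = o*(o - 3)*(o + 1)*(o + 1)
(3) = (w - 1)*(w^2 - 2*w - 15) = (w - 1)*(w + 3)*(w - 5)
(4) = (d - 5)*(d^2 - 4*d - 5) = (d - 5)*(d + 1)*(d - 5)
(5) = (l - 3)*(l^2 - 9) = (l - 3)^2*(l + 3)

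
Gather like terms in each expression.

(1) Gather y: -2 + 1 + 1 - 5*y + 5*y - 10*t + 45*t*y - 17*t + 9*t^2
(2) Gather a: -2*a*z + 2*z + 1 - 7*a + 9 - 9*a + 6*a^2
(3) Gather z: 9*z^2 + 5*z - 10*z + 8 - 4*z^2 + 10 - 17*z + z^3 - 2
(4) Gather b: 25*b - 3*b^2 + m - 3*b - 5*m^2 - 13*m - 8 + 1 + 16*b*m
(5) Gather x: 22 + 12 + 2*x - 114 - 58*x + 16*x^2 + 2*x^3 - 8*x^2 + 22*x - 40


(1) = 9*t^2 + 45*t*y - 27*t
(2) = 6*a^2 + a*(-2*z - 16) + 2*z + 10
(3) = z^3 + 5*z^2 - 22*z + 16
(4) = -3*b^2 + b*(16*m + 22) - 5*m^2 - 12*m - 7
(5) = 2*x^3 + 8*x^2 - 34*x - 120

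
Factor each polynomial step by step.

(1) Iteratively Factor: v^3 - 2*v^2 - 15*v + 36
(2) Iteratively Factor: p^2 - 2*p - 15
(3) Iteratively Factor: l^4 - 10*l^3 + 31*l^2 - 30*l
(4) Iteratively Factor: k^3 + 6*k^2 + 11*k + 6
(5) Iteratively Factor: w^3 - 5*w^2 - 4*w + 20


(1) = (v + 4)*(v^2 - 6*v + 9) = (v - 3)*(v + 4)*(v - 3)
(2) = (p + 3)*(p - 5)
(3) = (l - 2)*(l^3 - 8*l^2 + 15*l) = (l - 5)*(l - 2)*(l^2 - 3*l) = l*(l - 5)*(l - 2)*(l - 3)
(4) = (k + 2)*(k^2 + 4*k + 3) = (k + 1)*(k + 2)*(k + 3)
(5) = (w + 2)*(w^2 - 7*w + 10) = (w - 5)*(w + 2)*(w - 2)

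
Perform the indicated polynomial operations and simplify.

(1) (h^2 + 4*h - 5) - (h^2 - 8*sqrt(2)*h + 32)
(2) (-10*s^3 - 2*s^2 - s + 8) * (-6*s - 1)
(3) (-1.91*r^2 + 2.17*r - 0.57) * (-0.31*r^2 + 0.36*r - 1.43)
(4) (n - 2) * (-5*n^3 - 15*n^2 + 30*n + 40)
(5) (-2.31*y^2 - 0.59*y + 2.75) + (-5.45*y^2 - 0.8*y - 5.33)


(1) = 4*h + 8*sqrt(2)*h - 37
(2) = 60*s^4 + 22*s^3 + 8*s^2 - 47*s - 8
(3) = 0.5921*r^4 - 1.3603*r^3 + 3.6892*r^2 - 3.3083*r + 0.8151
(4) = -5*n^4 - 5*n^3 + 60*n^2 - 20*n - 80
(5) = -7.76*y^2 - 1.39*y - 2.58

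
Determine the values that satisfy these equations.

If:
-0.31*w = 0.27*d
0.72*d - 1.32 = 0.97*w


Then:
d = 0.84
w = -0.73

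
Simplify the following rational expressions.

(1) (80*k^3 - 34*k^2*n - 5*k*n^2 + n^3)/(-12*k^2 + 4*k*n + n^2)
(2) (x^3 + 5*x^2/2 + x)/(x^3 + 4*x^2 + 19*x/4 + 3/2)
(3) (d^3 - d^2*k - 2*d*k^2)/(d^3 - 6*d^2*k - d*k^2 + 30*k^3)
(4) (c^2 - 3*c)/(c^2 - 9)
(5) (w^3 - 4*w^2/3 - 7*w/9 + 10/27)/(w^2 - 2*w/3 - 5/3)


(1) = (-40*k^2 - 3*k*n + n^2)/(6*k + n)
(2) = 2*x/(2*x + 3)
(3) = (d^3 - d^2*k - 2*d*k^2)/(d^3 - 6*d^2*k - d*k^2 + 30*k^3)
(4) = c/(c + 3)
(5) = (9*w^2 + 3*w - 2)/(9*w + 9)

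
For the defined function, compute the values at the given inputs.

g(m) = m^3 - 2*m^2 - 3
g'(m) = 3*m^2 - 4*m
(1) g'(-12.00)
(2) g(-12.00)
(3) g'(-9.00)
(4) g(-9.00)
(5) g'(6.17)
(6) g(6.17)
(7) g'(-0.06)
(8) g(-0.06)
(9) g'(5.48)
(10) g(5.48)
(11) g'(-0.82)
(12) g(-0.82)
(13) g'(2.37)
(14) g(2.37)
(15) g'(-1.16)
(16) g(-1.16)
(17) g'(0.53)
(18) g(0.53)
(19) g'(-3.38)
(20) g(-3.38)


(1) = 480.00
(2) = -2019.00
(3) = 279.00
(4) = -894.00
(5) = 89.53
(6) = 155.75
(7) = 0.25
(8) = -3.01
(9) = 68.17
(10) = 101.51
(11) = 5.30
(12) = -4.90
(13) = 7.37
(14) = -0.92
(15) = 8.68
(16) = -7.25
(17) = -1.28
(18) = -3.41
(19) = 47.79
(20) = -64.46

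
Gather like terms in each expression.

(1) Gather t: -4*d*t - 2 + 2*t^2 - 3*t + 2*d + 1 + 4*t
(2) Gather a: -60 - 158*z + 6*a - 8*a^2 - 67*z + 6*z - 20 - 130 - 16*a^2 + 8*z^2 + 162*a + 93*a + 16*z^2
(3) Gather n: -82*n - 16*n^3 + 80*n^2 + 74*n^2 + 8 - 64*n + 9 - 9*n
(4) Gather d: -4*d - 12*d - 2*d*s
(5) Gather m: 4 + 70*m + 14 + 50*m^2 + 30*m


(1) = 2*d + 2*t^2 + t*(1 - 4*d) - 1
(2) = -24*a^2 + 261*a + 24*z^2 - 219*z - 210
(3) = -16*n^3 + 154*n^2 - 155*n + 17
(4) = d*(-2*s - 16)
(5) = 50*m^2 + 100*m + 18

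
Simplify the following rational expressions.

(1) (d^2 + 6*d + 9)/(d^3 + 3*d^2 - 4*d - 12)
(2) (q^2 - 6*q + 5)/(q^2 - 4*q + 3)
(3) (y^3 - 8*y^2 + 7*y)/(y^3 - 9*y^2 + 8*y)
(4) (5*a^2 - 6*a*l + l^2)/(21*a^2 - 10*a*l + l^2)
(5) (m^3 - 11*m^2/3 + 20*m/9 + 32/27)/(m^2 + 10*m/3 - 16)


(1) = (d + 3)/(d^2 - 4)
(2) = (q - 5)/(q - 3)
(3) = (y - 7)/(y - 8)
(4) = (5*a^2 - 6*a*l + l^2)/(21*a^2 - 10*a*l + l^2)
(5) = (9*m^2 - 9*m - 4)/(9*m + 54)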